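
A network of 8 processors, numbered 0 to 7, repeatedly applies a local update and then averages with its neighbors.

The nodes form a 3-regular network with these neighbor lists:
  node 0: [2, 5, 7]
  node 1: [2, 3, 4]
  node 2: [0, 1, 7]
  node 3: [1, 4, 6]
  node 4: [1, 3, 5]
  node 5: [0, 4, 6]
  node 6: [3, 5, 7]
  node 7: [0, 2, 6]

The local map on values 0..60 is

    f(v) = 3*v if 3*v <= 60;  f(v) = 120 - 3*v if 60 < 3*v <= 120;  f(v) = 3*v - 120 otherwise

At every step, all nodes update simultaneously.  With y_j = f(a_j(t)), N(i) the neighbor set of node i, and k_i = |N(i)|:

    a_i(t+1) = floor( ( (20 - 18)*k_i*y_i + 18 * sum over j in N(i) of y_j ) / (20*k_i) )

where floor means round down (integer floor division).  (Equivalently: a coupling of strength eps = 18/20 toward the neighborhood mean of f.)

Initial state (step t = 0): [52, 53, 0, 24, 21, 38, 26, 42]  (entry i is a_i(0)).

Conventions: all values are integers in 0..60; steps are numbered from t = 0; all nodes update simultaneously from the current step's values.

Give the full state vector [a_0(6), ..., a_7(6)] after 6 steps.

Answer: [29, 21, 32, 14, 18, 24, 26, 34]

Derivation:
t=0: [52, 53, 0, 24, 21, 38, 26, 42]
t=1: [7, 35, 24, 46, 33, 41, 22, 24]
t=2: [31, 27, 30, 28, 12, 29, 26, 41]
t=3: [22, 34, 23, 38, 36, 34, 25, 30]
t=4: [35, 22, 35, 23, 13, 35, 20, 48]
t=5: [17, 36, 29, 51, 39, 35, 33, 29]
t=6: [29, 21, 32, 14, 18, 24, 26, 34]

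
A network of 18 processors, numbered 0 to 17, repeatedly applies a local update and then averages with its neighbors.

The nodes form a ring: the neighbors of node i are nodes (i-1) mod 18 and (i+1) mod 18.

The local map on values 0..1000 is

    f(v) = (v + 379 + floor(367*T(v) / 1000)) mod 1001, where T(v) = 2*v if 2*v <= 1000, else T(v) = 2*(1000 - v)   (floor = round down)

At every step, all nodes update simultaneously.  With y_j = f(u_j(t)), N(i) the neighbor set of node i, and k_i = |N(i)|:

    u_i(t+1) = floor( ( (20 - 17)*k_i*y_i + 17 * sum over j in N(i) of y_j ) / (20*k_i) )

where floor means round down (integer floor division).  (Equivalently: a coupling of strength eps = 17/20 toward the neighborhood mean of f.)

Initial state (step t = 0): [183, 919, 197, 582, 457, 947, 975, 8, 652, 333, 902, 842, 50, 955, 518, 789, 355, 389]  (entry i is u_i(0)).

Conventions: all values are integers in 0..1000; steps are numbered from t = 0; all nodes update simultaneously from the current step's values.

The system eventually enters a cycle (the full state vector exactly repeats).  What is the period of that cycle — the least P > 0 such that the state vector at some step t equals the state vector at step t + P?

Simulating step by step:
t=0: [183, 919, 197, 582, 457, 947, 975, 8, 652, 333, 902, 842, 50, 955, 518, 789, 355, 389]
t=1: [277, 655, 372, 418, 292, 284, 376, 337, 615, 413, 601, 397, 367, 358, 329, 576, 307, 726]
t=2: [380, 417, 168, 401, 546, 519, 783, 273, 490, 246, 108, 131, 454, 559, 679, 830, 378, 798]
t=3: [186, 315, 174, 404, 175, 282, 516, 360, 738, 457, 684, 401, 392, 233, 295, 187, 283, 77]
t=4: [715, 725, 528, 590, 503, 525, 406, 237, 119, 280, 147, 159, 372, 519, 765, 853, 646, 744]
t=5: [305, 281, 280, 251, 257, 176, 454, 401, 790, 647, 740, 376, 387, 181, 297, 304, 317, 294]
t=6: [881, 882, 843, 839, 760, 522, 346, 217, 200, 310, 179, 156, 313, 504, 813, 909, 901, 913]
t=7: [349, 341, 339, 326, 295, 586, 573, 837, 818, 738, 768, 781, 518, 567, 303, 341, 353, 349]
t=8: [978, 974, 958, 930, 648, 530, 295, 302, 322, 320, 313, 287, 284, 529, 659, 950, 979, 986]
t=9: [372, 369, 365, 330, 302, 536, 623, 911, 920, 929, 906, 893, 610, 529, 304, 334, 369, 372]
t=10: [20, 16, 412, 530, 647, 539, 299, 322, 356, 354, 353, 318, 296, 539, 650, 535, 419, 20]
t=11: [410, 275, 293, 197, 258, 540, 641, 945, 969, 993, 965, 939, 637, 538, 258, 203, 299, 281]
t=12: [744, 542, 802, 836, 538, 509, 304, 331, 369, 369, 368, 329, 303, 508, 542, 841, 813, 548]
t=13: [264, 307, 299, 296, 285, 530, 645, 535, 414, 16, 412, 533, 643, 530, 285, 298, 300, 309]
t=14: [901, 873, 900, 886, 617, 529, 257, 198, 294, 140, 293, 197, 257, 529, 618, 887, 903, 874]
t=15: [345, 349, 346, 318, 295, 505, 537, 835, 703, 847, 702, 835, 536, 505, 295, 318, 346, 350]
t=16: [983, 978, 960, 933, 633, 523, 284, 284, 329, 303, 329, 284, 284, 523, 633, 933, 960, 978]
t=17: [372, 370, 366, 328, 301, 526, 607, 904, 896, 942, 896, 904, 607, 526, 301, 328, 366, 370]
t=18: [19, 17, 412, 529, 644, 536, 297, 317, 355, 351, 355, 317, 297, 536, 644, 529, 412, 17]
t=19: [408, 274, 294, 197, 257, 537, 636, 941, 962, 992, 962, 941, 636, 537, 257, 197, 294, 274]
t=20: [738, 541, 802, 835, 537, 507, 303, 329, 368, 368, 368, 329, 303, 507, 537, 835, 802, 541]
t=21: [262, 307, 299, 296, 284, 529, 643, 533, 412, 16, 412, 533, 643, 529, 284, 296, 299, 307]
t=22: [899, 871, 900, 885, 616, 528, 257, 197, 293, 139, 293, 197, 257, 528, 616, 885, 900, 871]
t=23: [344, 349, 345, 318, 295, 504, 536, 835, 702, 846, 702, 835, 536, 504, 295, 318, 345, 349]
t=24: [982, 977, 960, 932, 633, 523, 284, 284, 329, 303, 329, 284, 284, 523, 633, 932, 960, 977]
t=25: [371, 370, 365, 328, 301, 526, 607, 904, 896, 942, 896, 904, 607, 526, 301, 328, 365, 370]
t=26: [19, 16, 412, 528, 644, 536, 297, 317, 355, 351, 355, 317, 297, 536, 644, 528, 412, 16]
t=27: [406, 274, 293, 197, 257, 537, 636, 941, 962, 992, 962, 941, 636, 537, 257, 197, 293, 274]
t=28: [738, 539, 802, 835, 537, 507, 303, 329, 368, 368, 368, 329, 303, 507, 537, 835, 802, 539]
t=29: [262, 307, 299, 296, 284, 529, 643, 533, 412, 16, 412, 533, 643, 529, 284, 296, 299, 307]

Answer: 8
Key observation: The state at step 21, [262, 307, 299, 296, 284, 529, 643, 533, 412, 16, 412, 533, 643, 529, 284, 296, 299, 307], reappears at step 29 — and no state repeats earlier — so the cycle the system enters has period 8.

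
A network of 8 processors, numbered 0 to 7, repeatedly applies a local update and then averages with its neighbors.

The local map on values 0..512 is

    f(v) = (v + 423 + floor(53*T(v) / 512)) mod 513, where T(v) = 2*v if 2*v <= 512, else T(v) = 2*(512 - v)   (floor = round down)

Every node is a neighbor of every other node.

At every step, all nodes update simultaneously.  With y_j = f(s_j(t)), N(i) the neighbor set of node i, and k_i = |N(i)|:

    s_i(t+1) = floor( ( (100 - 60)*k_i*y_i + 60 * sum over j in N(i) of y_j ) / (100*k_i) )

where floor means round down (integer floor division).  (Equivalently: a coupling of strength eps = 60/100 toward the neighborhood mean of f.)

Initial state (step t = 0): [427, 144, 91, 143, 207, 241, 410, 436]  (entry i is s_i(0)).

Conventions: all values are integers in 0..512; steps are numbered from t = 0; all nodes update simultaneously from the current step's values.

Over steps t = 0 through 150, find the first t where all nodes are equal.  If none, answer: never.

Answer: 7
Key observation: Synchronization is absorbing here: once all nodes are equal they stay equal, and step 7 is the first all-equal step.

Derivation:
t=0: [427, 144, 91, 143, 207, 241, 410, 436]  (not all equal)
t=1: [248, 163, 143, 162, 187, 199, 244, 250]  (not all equal)
t=2: [168, 136, 128, 136, 145, 150, 167, 169]  (not all equal)
t=3: [97, 85, 82, 85, 88, 90, 96, 97]  (not all equal)
t=4: [20, 16, 14, 16, 17, 18, 20, 20]  (not all equal)
t=5: [444, 443, 442, 443, 443, 443, 444, 444]  (not all equal)
t=6: [367, 367, 366, 367, 367, 367, 367, 367]  (not all equal)
t=7: [306, 306, 306, 306, 306, 306, 306, 306]  (all equal)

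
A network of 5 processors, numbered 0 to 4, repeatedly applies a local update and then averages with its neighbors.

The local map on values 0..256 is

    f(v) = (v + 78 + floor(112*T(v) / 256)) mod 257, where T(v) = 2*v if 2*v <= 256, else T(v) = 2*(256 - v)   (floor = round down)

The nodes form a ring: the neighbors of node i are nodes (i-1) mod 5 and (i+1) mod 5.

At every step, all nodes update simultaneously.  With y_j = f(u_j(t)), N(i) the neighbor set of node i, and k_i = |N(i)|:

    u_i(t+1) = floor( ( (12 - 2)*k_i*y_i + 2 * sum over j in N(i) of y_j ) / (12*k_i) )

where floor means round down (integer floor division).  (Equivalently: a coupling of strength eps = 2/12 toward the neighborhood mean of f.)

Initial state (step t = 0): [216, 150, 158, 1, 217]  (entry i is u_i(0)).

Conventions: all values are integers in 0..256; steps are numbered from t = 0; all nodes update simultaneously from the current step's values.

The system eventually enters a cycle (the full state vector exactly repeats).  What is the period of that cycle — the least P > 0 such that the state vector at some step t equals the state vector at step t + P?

Simulating step by step:
t=0: [216, 150, 158, 1, 217]
t=1: [71, 63, 65, 77, 72]
t=2: [209, 197, 200, 219, 213]
t=3: [70, 69, 70, 71, 71]
t=4: [209, 207, 209, 210, 210]
t=5: [70, 70, 70, 71, 71]
t=6: [209, 209, 209, 210, 210]
t=7: [71, 71, 71, 71, 71]
t=8: [211, 211, 211, 211, 211]
t=9: [71, 71, 71, 71, 71]

Answer: 2
Key observation: The state at step 7, [71, 71, 71, 71, 71], reappears at step 9 — and no state repeats earlier — so the cycle the system enters has period 2.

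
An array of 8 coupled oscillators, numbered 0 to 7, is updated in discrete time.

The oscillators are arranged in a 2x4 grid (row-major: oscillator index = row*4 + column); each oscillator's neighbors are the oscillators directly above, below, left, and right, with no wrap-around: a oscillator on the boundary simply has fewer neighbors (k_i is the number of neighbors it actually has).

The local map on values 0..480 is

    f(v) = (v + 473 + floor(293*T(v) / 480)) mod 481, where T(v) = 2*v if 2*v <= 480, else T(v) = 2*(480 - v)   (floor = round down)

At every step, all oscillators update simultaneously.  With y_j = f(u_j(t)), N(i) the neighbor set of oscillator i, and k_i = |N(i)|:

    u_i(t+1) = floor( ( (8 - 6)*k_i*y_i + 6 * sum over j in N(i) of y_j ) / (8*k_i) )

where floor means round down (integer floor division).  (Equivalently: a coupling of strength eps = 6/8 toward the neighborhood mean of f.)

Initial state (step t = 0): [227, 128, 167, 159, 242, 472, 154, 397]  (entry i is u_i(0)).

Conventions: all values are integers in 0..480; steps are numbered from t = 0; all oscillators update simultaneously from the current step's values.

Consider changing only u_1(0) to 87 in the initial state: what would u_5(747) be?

Answer: u_5(747) = 287
Key observation: The state at step 27, [313, 287, 131, 27, 313, 287, 131, 27], reappears at step 33: the system is in a cycle of period 6 from step 27 on.  Therefore the state at step 747 equals the state at step 27 + ((747 - 27) mod 6) = 27, which is [313, 287, 131, 27, 313, 287, 131, 27].

Derivation:
t=0: [227, 87, 167, 159, 242, 472, 154, 397]
t=1: [89, 258, 306, 225, 193, 258, 294, 256]
t=2: [219, 74, 27, 28, 190, 133, 35, 25]
t=3: [332, 243, 82, 50, 390, 231, 113, 57]
t=4: [25, 66, 140, 135, 20, 79, 139, 158]
t=5: [77, 163, 257, 314, 89, 160, 277, 307]
t=6: [244, 225, 113, 32, 238, 231, 112, 30]
t=7: [29, 79, 138, 128, 34, 78, 141, 128]
t=8: [101, 171, 261, 284, 99, 176, 261, 286]
t=9: [272, 252, 120, 35, 277, 250, 123, 35]
t=10: [37, 94, 158, 139, 37, 95, 158, 142]
t=11: [121, 204, 296, 318, 122, 204, 298, 317]
t=12: [330, 295, 133, 27, 329, 295, 133, 27]
t=13: [26, 93, 164, 139, 26, 93, 164, 139]
t=14: [104, 200, 302, 321, 104, 200, 302, 321]
t=15: [302, 281, 130, 27, 302, 281, 130, 27]
t=16: [31, 94, 161, 136, 31, 94, 161, 136]
t=17: [112, 202, 298, 314, 112, 202, 298, 314]
t=18: [315, 287, 132, 28, 315, 287, 132, 28]
t=19: [29, 94, 164, 140, 29, 94, 164, 140]
t=20: [110, 203, 303, 322, 110, 203, 303, 322]
t=21: [313, 287, 131, 26, 313, 287, 131, 26]
t=22: [29, 93, 161, 136, 29, 93, 161, 136]
t=23: [109, 200, 297, 314, 109, 200, 297, 314]
t=24: [309, 284, 131, 28, 309, 284, 131, 28]
t=25: [30, 94, 163, 139, 30, 94, 163, 139]
t=26: [111, 202, 301, 319, 111, 202, 301, 319]
t=27: [313, 287, 131, 27, 313, 287, 131, 27]
t=28: [29, 93, 162, 137, 29, 93, 162, 137]
t=29: [109, 200, 299, 316, 109, 200, 299, 316]
t=30: [309, 284, 130, 28, 309, 284, 130, 28]
t=31: [30, 94, 162, 138, 30, 94, 162, 138]
t=32: [111, 202, 300, 317, 111, 202, 300, 317]
t=33: [313, 287, 131, 27, 313, 287, 131, 27]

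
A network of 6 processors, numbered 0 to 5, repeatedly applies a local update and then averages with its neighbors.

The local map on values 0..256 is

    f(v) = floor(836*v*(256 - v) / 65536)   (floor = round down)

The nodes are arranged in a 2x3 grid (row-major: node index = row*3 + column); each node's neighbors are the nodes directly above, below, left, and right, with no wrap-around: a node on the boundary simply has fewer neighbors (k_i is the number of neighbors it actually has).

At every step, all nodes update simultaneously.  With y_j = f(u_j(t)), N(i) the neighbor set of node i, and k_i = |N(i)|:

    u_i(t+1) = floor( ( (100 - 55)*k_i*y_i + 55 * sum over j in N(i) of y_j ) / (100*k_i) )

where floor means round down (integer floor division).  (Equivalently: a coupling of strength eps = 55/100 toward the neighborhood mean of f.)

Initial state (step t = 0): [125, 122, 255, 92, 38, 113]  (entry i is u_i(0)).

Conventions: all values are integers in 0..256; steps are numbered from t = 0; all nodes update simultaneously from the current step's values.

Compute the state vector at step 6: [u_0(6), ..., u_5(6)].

Simulating step by step:
t=0: [125, 122, 255, 92, 38, 113]
t=1: [203, 151, 115, 172, 158, 122]
t=2: [167, 189, 205, 174, 197, 204]
t=3: [179, 158, 141, 174, 154, 138]
t=4: [182, 195, 203, 185, 197, 204]
t=5: [164, 151, 140, 162, 149, 139]
t=6: [195, 201, 205, 195, 201, 205]

Answer: [195, 201, 205, 195, 201, 205]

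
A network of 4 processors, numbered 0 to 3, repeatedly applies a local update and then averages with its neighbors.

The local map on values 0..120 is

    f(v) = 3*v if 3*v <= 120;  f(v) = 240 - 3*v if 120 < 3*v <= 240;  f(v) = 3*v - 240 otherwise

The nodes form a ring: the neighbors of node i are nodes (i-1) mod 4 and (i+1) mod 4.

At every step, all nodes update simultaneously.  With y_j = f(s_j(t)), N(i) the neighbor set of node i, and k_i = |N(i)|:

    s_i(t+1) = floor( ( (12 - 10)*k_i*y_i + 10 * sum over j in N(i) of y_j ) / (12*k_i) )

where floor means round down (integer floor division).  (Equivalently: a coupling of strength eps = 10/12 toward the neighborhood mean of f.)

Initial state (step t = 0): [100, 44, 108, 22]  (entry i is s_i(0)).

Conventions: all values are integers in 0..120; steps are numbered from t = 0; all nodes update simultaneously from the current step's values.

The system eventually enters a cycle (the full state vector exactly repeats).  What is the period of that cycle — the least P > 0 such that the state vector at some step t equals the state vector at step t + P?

Answer: 4
Key observation: The state at step 7, [80, 112, 80, 112], reappears at step 11 — and no state repeats earlier — so the cycle the system enters has period 4.

Derivation:
t=0: [100, 44, 108, 22]
t=1: [82, 78, 86, 71]
t=2: [14, 11, 16, 14]
t=3: [38, 43, 39, 44]
t=4: [110, 114, 110, 114]
t=5: [100, 92, 100, 92]
t=6: [40, 56, 40, 56]
t=7: [80, 112, 80, 112]
t=8: [80, 16, 80, 16]
t=9: [40, 8, 40, 8]
t=10: [40, 104, 40, 104]
t=11: [80, 112, 80, 112]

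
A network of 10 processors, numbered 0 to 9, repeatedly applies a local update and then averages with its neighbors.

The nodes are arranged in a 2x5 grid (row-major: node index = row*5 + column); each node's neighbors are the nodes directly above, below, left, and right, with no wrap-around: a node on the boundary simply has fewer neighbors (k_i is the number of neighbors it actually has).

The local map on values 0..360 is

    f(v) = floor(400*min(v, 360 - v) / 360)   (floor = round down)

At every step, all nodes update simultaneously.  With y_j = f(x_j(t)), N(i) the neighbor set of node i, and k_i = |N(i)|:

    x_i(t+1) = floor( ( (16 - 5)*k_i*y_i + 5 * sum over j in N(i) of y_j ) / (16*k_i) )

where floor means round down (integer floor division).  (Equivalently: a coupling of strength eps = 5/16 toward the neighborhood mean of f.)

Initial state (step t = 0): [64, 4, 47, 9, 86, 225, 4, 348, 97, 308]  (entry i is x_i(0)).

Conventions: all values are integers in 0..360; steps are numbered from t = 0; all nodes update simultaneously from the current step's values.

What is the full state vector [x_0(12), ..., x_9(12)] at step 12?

Answer: [141, 131, 130, 147, 160, 142, 133, 133, 150, 162]

Derivation:
t=0: [64, 4, 47, 9, 86, 225, 4, 348, 97, 308]
t=1: [72, 15, 38, 33, 75, 114, 20, 25, 81, 70]
t=2: [77, 26, 37, 47, 74, 102, 32, 34, 76, 79]
t=3: [80, 36, 40, 57, 78, 96, 42, 42, 76, 85]
t=4: [83, 46, 45, 65, 83, 93, 51, 49, 78, 91]
t=5: [87, 55, 52, 73, 90, 93, 60, 57, 82, 97]
t=6: [91, 64, 60, 81, 98, 96, 69, 65, 88, 103]
t=7: [97, 74, 69, 90, 106, 100, 78, 74, 95, 110]
t=8: [103, 84, 79, 99, 115, 106, 87, 84, 103, 118]
t=9: [111, 94, 90, 109, 124, 113, 97, 94, 113, 127]
t=10: [120, 105, 103, 120, 135, 121, 108, 106, 124, 137]
t=11: [130, 117, 116, 133, 147, 131, 120, 119, 136, 149]
t=12: [141, 131, 130, 147, 160, 142, 133, 133, 150, 162]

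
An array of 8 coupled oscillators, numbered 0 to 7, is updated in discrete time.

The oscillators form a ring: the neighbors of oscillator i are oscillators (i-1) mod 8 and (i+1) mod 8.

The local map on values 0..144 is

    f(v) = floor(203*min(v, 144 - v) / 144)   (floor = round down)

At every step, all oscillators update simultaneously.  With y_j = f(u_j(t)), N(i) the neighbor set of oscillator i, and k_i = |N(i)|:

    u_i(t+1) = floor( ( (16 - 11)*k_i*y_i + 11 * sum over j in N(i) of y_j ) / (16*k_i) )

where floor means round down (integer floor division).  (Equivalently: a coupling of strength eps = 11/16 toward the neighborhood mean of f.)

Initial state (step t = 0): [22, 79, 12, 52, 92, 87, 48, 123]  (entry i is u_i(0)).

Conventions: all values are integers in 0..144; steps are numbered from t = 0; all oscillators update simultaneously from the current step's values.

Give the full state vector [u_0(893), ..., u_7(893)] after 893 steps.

Simulating step by step:
t=0: [22, 79, 12, 52, 92, 87, 48, 123]
t=1: [50, 44, 61, 53, 75, 73, 58, 42]
t=2: [63, 72, 73, 85, 90, 92, 79, 70]
t=3: [95, 96, 94, 86, 77, 80, 87, 92]
t=4: [69, 68, 72, 81, 88, 87, 81, 74]
t=5: [96, 97, 94, 89, 82, 82, 88, 94]
t=6: [67, 67, 71, 78, 83, 83, 78, 71]
t=7: [96, 96, 95, 92, 87, 87, 92, 95]
t=8: [67, 67, 69, 74, 77, 77, 74, 69]
t=9: [95, 95, 96, 96, 95, 95, 96, 96]
t=10: [68, 68, 67, 67, 68, 68, 67, 67]
t=11: [94, 94, 94, 94, 94, 94, 94, 94]
t=12: [70, 70, 70, 70, 70, 70, 70, 70]
t=13: [98, 98, 98, 98, 98, 98, 98, 98]
t=14: [64, 64, 64, 64, 64, 64, 64, 64]
t=15: [90, 90, 90, 90, 90, 90, 90, 90]
t=16: [76, 76, 76, 76, 76, 76, 76, 76]
t=17: [95, 95, 95, 95, 95, 95, 95, 95]
t=18: [69, 69, 69, 69, 69, 69, 69, 69]
t=19: [97, 97, 97, 97, 97, 97, 97, 97]
t=20: [66, 66, 66, 66, 66, 66, 66, 66]
t=21: [93, 93, 93, 93, 93, 93, 93, 93]
t=22: [71, 71, 71, 71, 71, 71, 71, 71]
t=23: [100, 100, 100, 100, 100, 100, 100, 100]
t=24: [62, 62, 62, 62, 62, 62, 62, 62]
t=25: [87, 87, 87, 87, 87, 87, 87, 87]
t=26: [80, 80, 80, 80, 80, 80, 80, 80]
t=27: [90, 90, 90, 90, 90, 90, 90, 90]

Answer: [95, 95, 95, 95, 95, 95, 95, 95]
Key observation: The state at step 15, [90, 90, 90, 90, 90, 90, 90, 90], reappears at step 27: the system is in a cycle of period 12 from step 15 on.  Therefore the state at step 893 equals the state at step 15 + ((893 - 15) mod 12) = 17, which is [95, 95, 95, 95, 95, 95, 95, 95].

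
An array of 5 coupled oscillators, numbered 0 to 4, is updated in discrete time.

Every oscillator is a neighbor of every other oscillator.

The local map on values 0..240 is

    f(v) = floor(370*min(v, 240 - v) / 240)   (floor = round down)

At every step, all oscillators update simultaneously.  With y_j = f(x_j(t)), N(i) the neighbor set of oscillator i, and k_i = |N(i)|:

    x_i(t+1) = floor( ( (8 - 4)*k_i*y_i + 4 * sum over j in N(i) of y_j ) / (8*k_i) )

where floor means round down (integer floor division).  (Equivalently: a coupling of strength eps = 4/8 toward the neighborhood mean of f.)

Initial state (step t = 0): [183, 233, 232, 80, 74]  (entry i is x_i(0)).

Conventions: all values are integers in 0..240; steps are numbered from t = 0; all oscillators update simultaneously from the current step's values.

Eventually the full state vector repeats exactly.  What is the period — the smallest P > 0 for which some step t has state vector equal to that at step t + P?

Answer: 6
Key observation: The state at step 10, [154, 154, 154, 154, 154], reappears at step 16 — and no state repeats earlier — so the cycle the system enters has period 6.

Derivation:
t=0: [183, 233, 232, 80, 74]
t=1: [75, 47, 47, 89, 86]
t=2: [109, 93, 93, 117, 115]
t=3: [164, 155, 155, 168, 167]
t=4: [119, 124, 124, 116, 117]
t=5: [180, 178, 178, 178, 179]
t=6: [93, 94, 94, 94, 94]
t=7: [143, 143, 143, 143, 143]
t=8: [149, 149, 149, 149, 149]
t=9: [140, 140, 140, 140, 140]
t=10: [154, 154, 154, 154, 154]
t=11: [132, 132, 132, 132, 132]
t=12: [166, 166, 166, 166, 166]
t=13: [114, 114, 114, 114, 114]
t=14: [175, 175, 175, 175, 175]
t=15: [100, 100, 100, 100, 100]
t=16: [154, 154, 154, 154, 154]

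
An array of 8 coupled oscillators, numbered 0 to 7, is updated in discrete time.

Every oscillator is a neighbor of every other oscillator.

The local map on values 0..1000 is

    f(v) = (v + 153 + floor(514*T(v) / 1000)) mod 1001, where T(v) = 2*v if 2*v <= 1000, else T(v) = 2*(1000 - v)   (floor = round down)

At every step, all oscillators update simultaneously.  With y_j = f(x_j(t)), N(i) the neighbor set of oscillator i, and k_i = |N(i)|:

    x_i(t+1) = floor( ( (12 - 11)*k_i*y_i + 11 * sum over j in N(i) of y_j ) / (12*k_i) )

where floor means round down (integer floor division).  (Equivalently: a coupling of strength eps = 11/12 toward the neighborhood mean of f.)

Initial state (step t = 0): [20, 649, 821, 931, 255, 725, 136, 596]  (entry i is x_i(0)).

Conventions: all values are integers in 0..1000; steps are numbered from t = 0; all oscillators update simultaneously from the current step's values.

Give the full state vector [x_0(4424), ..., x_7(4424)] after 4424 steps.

Simulating step by step:
t=0: [20, 649, 821, 931, 255, 725, 136, 596]
t=1: [263, 265, 265, 265, 241, 265, 252, 265]
t=2: [679, 679, 679, 679, 681, 679, 680, 679]
t=3: [160, 160, 160, 160, 160, 160, 160, 160]
t=4: [477, 477, 477, 477, 477, 477, 477, 477]
t=5: [119, 119, 119, 119, 119, 119, 119, 119]
t=6: [394, 394, 394, 394, 394, 394, 394, 394]
t=7: [952, 952, 952, 952, 952, 952, 952, 952]
t=8: [153, 153, 153, 153, 153, 153, 153, 153]
t=9: [463, 463, 463, 463, 463, 463, 463, 463]
t=10: [90, 90, 90, 90, 90, 90, 90, 90]
t=11: [335, 335, 335, 335, 335, 335, 335, 335]
t=12: [832, 832, 832, 832, 832, 832, 832, 832]
t=13: [156, 156, 156, 156, 156, 156, 156, 156]
t=14: [469, 469, 469, 469, 469, 469, 469, 469]
t=15: [103, 103, 103, 103, 103, 103, 103, 103]
t=16: [361, 361, 361, 361, 361, 361, 361, 361]
t=17: [885, 885, 885, 885, 885, 885, 885, 885]
t=18: [155, 155, 155, 155, 155, 155, 155, 155]
t=19: [467, 467, 467, 467, 467, 467, 467, 467]
t=20: [99, 99, 99, 99, 99, 99, 99, 99]
t=21: [353, 353, 353, 353, 353, 353, 353, 353]
t=22: [868, 868, 868, 868, 868, 868, 868, 868]
t=23: [155, 155, 155, 155, 155, 155, 155, 155]

Answer: [467, 467, 467, 467, 467, 467, 467, 467]
Key observation: The state at step 18, [155, 155, 155, 155, 155, 155, 155, 155], reappears at step 23: the system is in a cycle of period 5 from step 18 on.  Therefore the state at step 4424 equals the state at step 18 + ((4424 - 18) mod 5) = 19, which is [467, 467, 467, 467, 467, 467, 467, 467].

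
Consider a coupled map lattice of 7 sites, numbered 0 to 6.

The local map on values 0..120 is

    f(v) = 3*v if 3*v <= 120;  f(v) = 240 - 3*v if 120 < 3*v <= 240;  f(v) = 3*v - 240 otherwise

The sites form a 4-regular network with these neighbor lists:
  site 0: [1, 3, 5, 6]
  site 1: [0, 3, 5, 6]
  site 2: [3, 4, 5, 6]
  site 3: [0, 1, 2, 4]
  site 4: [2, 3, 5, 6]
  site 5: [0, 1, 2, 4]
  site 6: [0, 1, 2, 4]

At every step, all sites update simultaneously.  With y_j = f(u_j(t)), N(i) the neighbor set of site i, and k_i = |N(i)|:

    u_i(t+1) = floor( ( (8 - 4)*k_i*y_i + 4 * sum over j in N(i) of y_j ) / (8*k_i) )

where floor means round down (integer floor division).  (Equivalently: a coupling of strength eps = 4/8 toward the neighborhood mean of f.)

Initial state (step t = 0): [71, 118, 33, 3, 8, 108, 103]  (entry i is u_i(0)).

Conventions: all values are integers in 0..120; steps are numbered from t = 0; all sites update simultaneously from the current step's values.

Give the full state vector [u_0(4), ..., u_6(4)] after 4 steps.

Answer: [50, 25, 30, 76, 70, 28, 25]

Derivation:
t=0: [71, 118, 33, 3, 8, 108, 103]
t=1: [48, 80, 72, 37, 44, 75, 67]
t=2: [68, 32, 46, 84, 77, 36, 48]
t=3: [57, 79, 79, 36, 44, 84, 78]
t=4: [50, 25, 30, 76, 70, 28, 25]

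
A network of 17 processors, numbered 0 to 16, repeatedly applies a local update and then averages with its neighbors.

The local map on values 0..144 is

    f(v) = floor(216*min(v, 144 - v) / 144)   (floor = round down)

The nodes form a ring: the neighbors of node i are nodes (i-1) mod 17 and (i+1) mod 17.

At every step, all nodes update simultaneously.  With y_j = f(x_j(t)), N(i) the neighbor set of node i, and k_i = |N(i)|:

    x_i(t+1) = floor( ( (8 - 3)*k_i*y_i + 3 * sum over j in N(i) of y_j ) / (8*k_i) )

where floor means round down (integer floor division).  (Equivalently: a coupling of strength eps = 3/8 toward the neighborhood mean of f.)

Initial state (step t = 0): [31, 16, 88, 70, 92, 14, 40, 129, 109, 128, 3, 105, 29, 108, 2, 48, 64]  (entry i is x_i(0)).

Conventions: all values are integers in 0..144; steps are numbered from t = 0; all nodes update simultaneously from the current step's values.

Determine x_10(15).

Answer: x_10(15) = 70

Derivation:
t=0: [31, 16, 88, 70, 92, 14, 40, 129, 109, 128, 3, 105, 29, 108, 2, 48, 64]
t=1: [51, 39, 76, 96, 72, 39, 45, 34, 41, 25, 17, 45, 47, 42, 25, 63, 82]
t=2: [75, 69, 88, 84, 91, 69, 62, 55, 54, 39, 35, 59, 68, 59, 52, 83, 90]
t=3: [98, 99, 88, 86, 85, 96, 92, 83, 76, 61, 59, 83, 96, 88, 82, 86, 87]
t=4: [71, 70, 81, 86, 84, 76, 79, 90, 97, 92, 89, 86, 77, 83, 90, 87, 82]
t=5: [103, 103, 94, 88, 91, 98, 94, 81, 73, 77, 82, 88, 95, 90, 83, 85, 93]
t=6: [63, 63, 74, 81, 78, 72, 77, 92, 102, 99, 92, 83, 76, 81, 88, 86, 75]
t=7: [95, 96, 100, 97, 99, 104, 97, 79, 66, 68, 78, 90, 98, 93, 86, 89, 98]
t=8: [72, 71, 67, 68, 66, 63, 73, 92, 99, 100, 96, 82, 72, 76, 84, 80, 72]
t=9: [107, 105, 101, 101, 98, 97, 98, 81, 68, 67, 74, 91, 104, 100, 93, 97, 105]
t=10: [56, 58, 62, 64, 68, 69, 73, 90, 100, 101, 99, 80, 64, 66, 73, 68, 59]
t=11: [85, 87, 92, 96, 101, 103, 100, 82, 68, 64, 71, 90, 96, 99, 103, 100, 89]
t=12: [86, 84, 78, 71, 64, 62, 70, 89, 99, 99, 99, 84, 72, 66, 63, 68, 80]
t=13: [89, 91, 98, 102, 97, 95, 98, 83, 69, 67, 71, 89, 102, 99, 96, 99, 95]
t=14: [79, 77, 69, 65, 69, 71, 73, 89, 100, 101, 100, 82, 67, 67, 70, 69, 73]
t=15: [99, 100, 101, 99, 102, 105, 101, 83, 68, 64, 70, 89, 98, 100, 103, 103, 103]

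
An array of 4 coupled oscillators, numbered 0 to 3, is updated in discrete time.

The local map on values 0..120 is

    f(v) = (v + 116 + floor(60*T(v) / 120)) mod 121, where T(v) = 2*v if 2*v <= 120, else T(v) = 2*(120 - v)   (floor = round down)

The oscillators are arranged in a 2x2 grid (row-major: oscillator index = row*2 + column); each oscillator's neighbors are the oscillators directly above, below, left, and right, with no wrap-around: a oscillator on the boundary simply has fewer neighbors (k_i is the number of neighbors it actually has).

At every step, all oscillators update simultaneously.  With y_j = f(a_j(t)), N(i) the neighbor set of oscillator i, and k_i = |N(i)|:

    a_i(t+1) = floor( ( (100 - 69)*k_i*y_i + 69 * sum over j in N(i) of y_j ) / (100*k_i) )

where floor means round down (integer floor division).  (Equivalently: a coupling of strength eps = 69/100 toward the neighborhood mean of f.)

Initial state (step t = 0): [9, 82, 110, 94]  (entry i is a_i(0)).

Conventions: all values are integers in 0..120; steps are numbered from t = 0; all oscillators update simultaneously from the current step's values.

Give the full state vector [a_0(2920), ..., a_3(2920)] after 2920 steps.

Simulating step by step:
t=0: [9, 82, 110, 94]
t=1: [83, 79, 79, 115]
t=2: [115, 115, 115, 115]
t=3: [115, 115, 115, 115]

Answer: [115, 115, 115, 115]
Key observation: The state at step 2, [115, 115, 115, 115], reappears at step 3: the system is in a cycle of period 1 from step 2 on.  Therefore the state at step 2920 equals the state at step 2 + ((2920 - 2) mod 1) = 2, which is [115, 115, 115, 115].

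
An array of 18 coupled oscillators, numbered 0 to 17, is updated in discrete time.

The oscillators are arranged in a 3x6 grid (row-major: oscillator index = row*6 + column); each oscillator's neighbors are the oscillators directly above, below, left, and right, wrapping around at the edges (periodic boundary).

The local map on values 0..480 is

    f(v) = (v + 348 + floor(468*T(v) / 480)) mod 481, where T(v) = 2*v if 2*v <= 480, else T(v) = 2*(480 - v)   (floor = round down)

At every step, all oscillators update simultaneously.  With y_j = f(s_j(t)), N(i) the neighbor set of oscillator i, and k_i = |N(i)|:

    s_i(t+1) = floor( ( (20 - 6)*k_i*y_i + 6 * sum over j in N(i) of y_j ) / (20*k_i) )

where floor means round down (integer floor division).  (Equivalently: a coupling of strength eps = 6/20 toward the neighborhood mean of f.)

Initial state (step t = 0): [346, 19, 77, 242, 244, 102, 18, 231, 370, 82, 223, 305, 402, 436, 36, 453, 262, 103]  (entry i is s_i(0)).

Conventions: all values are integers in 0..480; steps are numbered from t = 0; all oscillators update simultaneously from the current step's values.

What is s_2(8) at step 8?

Simulating step by step:
t=0: [346, 19, 77, 242, 244, 102, 18, 231, 370, 82, 223, 305, 402, 436, 36, 453, 262, 103]
t=1: [436, 359, 170, 114, 91, 174, 355, 170, 369, 147, 52, 80, 402, 372, 415, 314, 101, 170]
t=2: [401, 440, 371, 204, 152, 340, 421, 394, 424, 262, 66, 164, 419, 438, 382, 96, 155, 337]
t=3: [420, 395, 441, 401, 320, 417, 402, 417, 384, 132, 122, 315, 373, 394, 411, 202, 266, 117]
t=4: [410, 420, 396, 379, 96, 333, 390, 412, 415, 295, 185, 110, 423, 426, 416, 410, 117, 219]
t=5: [382, 406, 422, 386, 185, 62, 408, 410, 381, 154, 332, 199, 376, 400, 408, 371, 223, 83]
t=6: [407, 417, 409, 424, 328, 140, 421, 416, 425, 324, 96, 361, 415, 422, 419, 406, 103, 152]
t=7: [403, 407, 410, 344, 82, 286, 408, 405, 372, 112, 154, 408, 400, 403, 405, 366, 185, 319]
t=8: [391, 416, 421, 421, 170, 107, 416, 420, 422, 265, 309, 350, 391, 419, 422, 431, 356, 110]

Answer: s_2(8) = 421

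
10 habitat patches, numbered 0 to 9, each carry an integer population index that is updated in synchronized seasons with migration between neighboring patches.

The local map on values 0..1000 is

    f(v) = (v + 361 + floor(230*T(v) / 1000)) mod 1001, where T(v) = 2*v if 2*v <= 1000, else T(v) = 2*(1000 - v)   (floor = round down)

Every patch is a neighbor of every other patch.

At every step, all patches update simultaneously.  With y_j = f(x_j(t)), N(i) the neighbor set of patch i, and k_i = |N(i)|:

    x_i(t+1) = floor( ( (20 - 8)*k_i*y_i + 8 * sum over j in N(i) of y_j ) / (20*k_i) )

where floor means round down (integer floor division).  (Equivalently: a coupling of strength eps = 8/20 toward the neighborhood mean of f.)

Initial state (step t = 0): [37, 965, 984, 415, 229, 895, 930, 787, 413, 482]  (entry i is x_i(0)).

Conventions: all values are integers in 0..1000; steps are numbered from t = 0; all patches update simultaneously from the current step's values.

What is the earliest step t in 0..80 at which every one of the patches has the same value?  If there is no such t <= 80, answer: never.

Simulating step by step:
t=0: [37, 965, 984, 415, 229, 895, 930, 787, 413, 482]  (not all equal)
t=1: [437, 396, 402, 743, 593, 375, 386, 342, 742, 242]  (not all equal)
t=2: [860, 827, 831, 428, 383, 809, 818, 783, 427, 702]  (not all equal)
t=3: [365, 355, 356, 754, 718, 349, 352, 341, 754, 317]  (not all equal)
t=4: [795, 787, 788, 425, 414, 782, 785, 776, 425, 756]  (not all equal)
t=5: [343, 340, 341, 750, 741, 339, 340, 337, 750, 331]  (not all equal)
t=6: [774, 771, 772, 420, 418, 770, 771, 769, 420, 764]  (not all equal)
t=7: [334, 334, 334, 744, 742, 333, 334, 333, 744, 331]  (not all equal)
t=8: [764, 764, 764, 415, 415, 763, 764, 763, 415, 761]  (not all equal)
t=9: [329, 329, 329, 737, 737, 329, 329, 329, 737, 328]  (not all equal)
t=10: [757, 757, 757, 411, 411, 757, 757, 757, 411, 756]  (not all equal)
t=11: [325, 325, 325, 732, 732, 325, 325, 325, 732, 325]  (not all equal)
t=12: [752, 752, 752, 407, 407, 752, 752, 752, 407, 752]  (not all equal)
t=13: [323, 323, 323, 728, 728, 323, 323, 323, 728, 323]  (not all equal)
t=14: [749, 749, 749, 405, 405, 749, 749, 749, 405, 749]  (not all equal)
t=15: [321, 321, 321, 725, 725, 321, 321, 321, 725, 321]  (not all equal)
t=16: [746, 746, 746, 403, 403, 746, 746, 746, 403, 746]  (not all equal)
t=17: [318, 318, 318, 722, 722, 318, 318, 318, 722, 318]  (not all equal)
t=18: [742, 742, 742, 400, 400, 742, 742, 742, 400, 742]  (not all equal)
t=19: [316, 316, 316, 719, 719, 316, 316, 316, 719, 316]  (not all equal)
t=20: [740, 740, 740, 399, 399, 740, 740, 740, 399, 740]  (not all equal)
t=21: [315, 315, 315, 717, 717, 315, 315, 315, 717, 315]  (not all equal)
t=22: [738, 738, 738, 397, 397, 738, 738, 738, 397, 738]  (not all equal)
t=23: [314, 314, 314, 715, 715, 314, 314, 314, 715, 314]  (not all equal)
t=24: [737, 737, 737, 396, 396, 737, 737, 737, 396, 737]  (not all equal)
t=25: [313, 313, 313, 714, 714, 313, 313, 313, 714, 313]  (not all equal)
t=26: [735, 735, 735, 395, 395, 735, 735, 735, 395, 735]  (not all equal)
t=27: [312, 312, 312, 712, 712, 312, 312, 312, 712, 312]  (not all equal)
t=28: [734, 734, 734, 394, 394, 734, 734, 734, 394, 734]  (not all equal)
t=29: [312, 312, 312, 712, 712, 312, 312, 312, 712, 312]  (not all equal)

Answer: never
Key observation: The state at step 27 reappears at step 29 — the system is in a cycle of period 2 from step 27 on.  No step 0..29 is synchronized, and the cycle repeats forever, so no step up to 80 (or ever) has all patches equal.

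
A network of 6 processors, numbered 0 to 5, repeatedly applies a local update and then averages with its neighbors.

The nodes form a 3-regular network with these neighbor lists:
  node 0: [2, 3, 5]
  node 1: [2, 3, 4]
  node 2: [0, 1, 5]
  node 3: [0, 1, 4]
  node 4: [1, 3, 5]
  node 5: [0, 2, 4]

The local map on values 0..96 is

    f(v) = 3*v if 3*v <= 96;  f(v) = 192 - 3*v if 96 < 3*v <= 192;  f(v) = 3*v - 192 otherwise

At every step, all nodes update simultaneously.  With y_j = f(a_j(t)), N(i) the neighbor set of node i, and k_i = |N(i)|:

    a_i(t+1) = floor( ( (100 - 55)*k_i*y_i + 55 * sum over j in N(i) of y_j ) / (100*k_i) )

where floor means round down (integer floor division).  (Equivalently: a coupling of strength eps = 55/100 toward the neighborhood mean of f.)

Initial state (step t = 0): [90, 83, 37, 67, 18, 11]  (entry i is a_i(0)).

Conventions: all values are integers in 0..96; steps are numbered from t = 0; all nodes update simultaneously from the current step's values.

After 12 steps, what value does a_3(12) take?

Simulating step by step:
t=0: [90, 83, 37, 67, 18, 11]
t=1: [57, 52, 67, 38, 42, 53]
t=2: [31, 44, 20, 57, 56, 32]
t=3: [74, 46, 72, 41, 43, 75]
t=4: [36, 52, 32, 58, 56, 36]
t=5: [74, 41, 80, 34, 36, 75]
t=6: [44, 71, 45, 74, 73, 44]
t=7: [53, 30, 51, 33, 32, 53]
t=8: [45, 82, 46, 82, 82, 45]
t=9: [55, 54, 55, 54, 54, 55]
t=10: [27, 29, 27, 29, 29, 27]
t=11: [82, 85, 82, 85, 85, 82]
t=12: [55, 61, 55, 61, 61, 55]

Answer: a_3(12) = 61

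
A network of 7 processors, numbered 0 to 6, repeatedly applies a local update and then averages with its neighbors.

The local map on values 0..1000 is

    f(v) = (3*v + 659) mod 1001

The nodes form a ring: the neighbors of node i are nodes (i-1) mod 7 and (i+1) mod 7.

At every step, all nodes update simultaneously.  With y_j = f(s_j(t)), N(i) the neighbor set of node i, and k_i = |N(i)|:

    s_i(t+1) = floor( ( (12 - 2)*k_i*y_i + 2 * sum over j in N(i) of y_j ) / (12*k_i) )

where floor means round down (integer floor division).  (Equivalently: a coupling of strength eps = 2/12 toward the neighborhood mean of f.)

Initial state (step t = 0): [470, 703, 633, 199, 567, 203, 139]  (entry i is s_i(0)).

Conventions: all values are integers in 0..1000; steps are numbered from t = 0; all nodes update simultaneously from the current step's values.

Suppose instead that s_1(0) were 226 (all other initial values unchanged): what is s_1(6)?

Simulating step by step:
t=0: [470, 226, 633, 199, 567, 203, 139]
t=1: [90, 331, 512, 288, 341, 258, 90]
t=2: [905, 636, 258, 507, 647, 494, 887]
t=3: [382, 537, 421, 234, 524, 192, 306]
t=4: [740, 367, 819, 395, 240, 262, 566]
t=5: [823, 715, 227, 743, 422, 431, 405]
t=6: [243, 707, 423, 843, 923, 942, 817]

Answer: s_1(6) = 707
Key observation: This trace re-runs the system from the modified initial state.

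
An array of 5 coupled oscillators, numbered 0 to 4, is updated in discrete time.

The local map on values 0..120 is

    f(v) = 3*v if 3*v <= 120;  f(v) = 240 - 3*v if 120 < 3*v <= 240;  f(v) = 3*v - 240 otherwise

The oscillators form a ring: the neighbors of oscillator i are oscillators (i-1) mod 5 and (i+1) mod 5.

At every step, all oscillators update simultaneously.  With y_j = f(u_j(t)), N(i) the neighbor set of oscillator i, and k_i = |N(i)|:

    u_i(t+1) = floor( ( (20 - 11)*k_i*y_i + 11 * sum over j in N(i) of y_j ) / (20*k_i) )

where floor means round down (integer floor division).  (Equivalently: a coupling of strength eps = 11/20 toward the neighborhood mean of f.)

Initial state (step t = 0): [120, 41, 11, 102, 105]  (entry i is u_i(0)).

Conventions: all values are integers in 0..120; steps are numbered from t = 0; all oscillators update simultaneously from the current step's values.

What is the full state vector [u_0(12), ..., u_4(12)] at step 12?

Answer: [57, 58, 57, 56, 56]

Derivation:
t=0: [120, 41, 11, 102, 105]
t=1: [106, 94, 65, 59, 84]
t=2: [49, 52, 49, 44, 44]
t=3: [94, 88, 94, 103, 103]
t=4: [44, 33, 44, 61, 61]
t=5: [91, 103, 91, 71, 71]
t=6: [41, 49, 41, 28, 28]
t=7: [101, 106, 101, 93, 93]
t=8: [60, 69, 60, 45, 45]
t=9: [64, 47, 64, 92, 92]
t=10: [58, 70, 58, 39, 39]
t=11: [70, 49, 70, 102, 102]
t=12: [57, 58, 57, 56, 56]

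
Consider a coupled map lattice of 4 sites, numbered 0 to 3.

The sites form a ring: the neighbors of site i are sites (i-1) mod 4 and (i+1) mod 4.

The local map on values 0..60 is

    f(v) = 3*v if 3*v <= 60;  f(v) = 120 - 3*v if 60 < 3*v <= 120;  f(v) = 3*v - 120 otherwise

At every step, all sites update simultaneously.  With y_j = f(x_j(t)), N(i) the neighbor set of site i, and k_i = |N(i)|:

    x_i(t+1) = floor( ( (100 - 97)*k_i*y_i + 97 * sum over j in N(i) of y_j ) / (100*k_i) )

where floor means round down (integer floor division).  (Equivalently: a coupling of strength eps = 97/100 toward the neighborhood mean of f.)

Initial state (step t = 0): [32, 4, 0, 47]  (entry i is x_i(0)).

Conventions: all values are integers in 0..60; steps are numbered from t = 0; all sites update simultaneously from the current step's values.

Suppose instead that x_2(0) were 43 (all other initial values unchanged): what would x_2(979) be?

Simulating step by step:
t=0: [32, 4, 43, 47]
t=1: [16, 16, 16, 16]
t=2: [48, 48, 48, 48]
t=3: [24, 24, 24, 24]
t=4: [48, 48, 48, 48]

Answer: x_2(979) = 24
Key observation: The state at step 2, [48, 48, 48, 48], reappears at step 4: the system is in a cycle of period 2 from step 2 on.  Therefore the state at step 979 equals the state at step 2 + ((979 - 2) mod 2) = 3, which is [24, 24, 24, 24].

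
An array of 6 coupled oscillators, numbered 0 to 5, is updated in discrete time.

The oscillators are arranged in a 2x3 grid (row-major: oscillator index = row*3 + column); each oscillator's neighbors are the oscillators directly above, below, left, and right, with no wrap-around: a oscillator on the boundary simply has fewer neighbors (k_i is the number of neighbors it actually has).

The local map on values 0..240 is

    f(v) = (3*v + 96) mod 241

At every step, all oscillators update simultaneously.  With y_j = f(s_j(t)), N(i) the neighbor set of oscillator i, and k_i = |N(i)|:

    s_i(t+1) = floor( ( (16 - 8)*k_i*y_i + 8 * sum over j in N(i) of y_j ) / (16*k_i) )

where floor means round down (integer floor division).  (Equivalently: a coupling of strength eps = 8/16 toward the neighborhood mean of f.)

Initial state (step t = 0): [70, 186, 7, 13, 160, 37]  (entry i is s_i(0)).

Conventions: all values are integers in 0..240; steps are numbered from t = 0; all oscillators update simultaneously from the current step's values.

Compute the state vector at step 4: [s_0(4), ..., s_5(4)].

Answer: [143, 138, 162, 143, 139, 164]

Derivation:
t=0: [70, 186, 7, 13, 160, 37]
t=1: [109, 132, 153, 107, 132, 156]
t=2: [137, 49, 59, 136, 49, 61]
t=3: [18, 10, 26, 17, 11, 27]
t=4: [143, 138, 162, 143, 139, 164]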